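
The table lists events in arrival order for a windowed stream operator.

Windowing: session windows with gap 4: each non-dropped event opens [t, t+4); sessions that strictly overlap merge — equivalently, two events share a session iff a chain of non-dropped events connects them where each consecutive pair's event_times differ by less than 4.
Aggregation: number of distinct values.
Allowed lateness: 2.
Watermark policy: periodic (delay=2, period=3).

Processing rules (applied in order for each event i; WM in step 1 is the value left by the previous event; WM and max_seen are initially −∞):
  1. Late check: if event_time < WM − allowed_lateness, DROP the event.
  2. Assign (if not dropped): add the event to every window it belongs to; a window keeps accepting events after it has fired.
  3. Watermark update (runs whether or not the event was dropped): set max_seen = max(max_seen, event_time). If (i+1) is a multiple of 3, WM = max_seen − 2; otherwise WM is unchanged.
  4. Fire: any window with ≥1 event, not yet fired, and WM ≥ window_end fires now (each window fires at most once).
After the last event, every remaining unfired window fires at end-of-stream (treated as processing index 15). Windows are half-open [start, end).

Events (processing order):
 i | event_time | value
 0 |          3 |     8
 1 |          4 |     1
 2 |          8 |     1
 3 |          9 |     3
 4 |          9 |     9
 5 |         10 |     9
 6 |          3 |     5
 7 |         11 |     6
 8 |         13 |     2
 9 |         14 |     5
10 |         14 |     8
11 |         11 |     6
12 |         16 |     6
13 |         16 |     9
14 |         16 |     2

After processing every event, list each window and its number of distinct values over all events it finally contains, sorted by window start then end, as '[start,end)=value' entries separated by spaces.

i=0 t=3 v=8: → [3,7); WM=−∞
i=1 t=4 v=1: → [3,8); WM=−∞
i=2 t=8 v=1: → [8,12); WM=6
i=3 t=9 v=3: → [8,13); WM=6
i=4 t=9 v=9: → [8,13); WM=6
i=5 t=10 v=9: → [8,14); WM=8
i=6 t=3 v=5: DROP (t<8-2); WM=8
i=7 t=11 v=6: → [8,15); WM=8
i=8 t=13 v=2: → [8,17); WM=11
i=9 t=14 v=5: → [8,18); WM=11
i=10 t=14 v=8: → [8,18); WM=11
i=11 t=11 v=6: → [8,18); WM=12
i=12 t=16 v=6: → [8,20); WM=12
i=13 t=16 v=9: → [8,20); WM=12
i=14 t=16 v=2: → [8,20); WM=14

[3,8)=2 [8,20)=7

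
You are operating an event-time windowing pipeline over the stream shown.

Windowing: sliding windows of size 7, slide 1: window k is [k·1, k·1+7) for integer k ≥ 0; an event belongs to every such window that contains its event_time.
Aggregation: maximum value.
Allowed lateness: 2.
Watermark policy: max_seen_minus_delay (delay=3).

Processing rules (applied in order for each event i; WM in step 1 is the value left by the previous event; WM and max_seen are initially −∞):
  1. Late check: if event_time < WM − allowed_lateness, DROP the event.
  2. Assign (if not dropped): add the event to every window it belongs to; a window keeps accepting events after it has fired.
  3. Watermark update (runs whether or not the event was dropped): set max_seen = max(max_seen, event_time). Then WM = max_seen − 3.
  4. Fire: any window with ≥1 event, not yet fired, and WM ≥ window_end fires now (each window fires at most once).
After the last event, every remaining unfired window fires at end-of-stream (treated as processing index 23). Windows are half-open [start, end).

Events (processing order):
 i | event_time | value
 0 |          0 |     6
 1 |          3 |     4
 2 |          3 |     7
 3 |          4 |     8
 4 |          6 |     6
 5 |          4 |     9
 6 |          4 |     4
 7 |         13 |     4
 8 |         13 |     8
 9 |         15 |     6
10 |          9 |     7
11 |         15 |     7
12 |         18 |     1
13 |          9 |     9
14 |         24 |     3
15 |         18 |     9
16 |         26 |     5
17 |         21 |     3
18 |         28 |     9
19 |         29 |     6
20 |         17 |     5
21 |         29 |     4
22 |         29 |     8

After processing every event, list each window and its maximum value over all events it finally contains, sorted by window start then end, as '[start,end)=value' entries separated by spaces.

i=0 t=0 v=6: → [0,7); WM=-3
i=1 t=3 v=4: → [3,10),[2,9),[1,8),[0,7); WM=0
i=2 t=3 v=7: → [3,10),[2,9),[1,8),[0,7); WM=0
i=3 t=4 v=8: → [4,11),[3,10),[2,9),[1,8),[0,7); WM=1
i=4 t=6 v=6: → [6,13),[5,12),[4,11),[3,10),[2,9),[1,8),[0,7); WM=3
i=5 t=4 v=9: → [4,11),[3,10),[2,9),[1,8),[0,7); WM=3
i=6 t=4 v=4: → [4,11),[3,10),[2,9),[1,8),[0,7); WM=3
i=7 t=13 v=4: → [13,20),[12,19),[11,18),[10,17),[9,16),[8,15),[7,14); WM=10; [0,7) fires=9 [1,8) fires=9 [2,9) fires=9 [3,10) fires=9
i=8 t=13 v=8: → [13,20),[12,19),[11,18),[10,17),[9,16),[8,15),[7,14); WM=10
i=9 t=15 v=6: → [15,22),[14,21),[13,20),[12,19),[11,18),[10,17),[9,16); WM=12; [4,11) fires=9 [5,12) fires=6
i=10 t=9 v=7: DROP (t<12-2); WM=12
i=11 t=15 v=7: → [15,22),[14,21),[13,20),[12,19),[11,18),[10,17),[9,16); WM=12
i=12 t=18 v=1: → [18,25),[17,24),[16,23),[15,22),[14,21),[13,20),[12,19); WM=15; [6,13) fires=6 [7,14) fires=8 [8,15) fires=8
i=13 t=9 v=9: DROP (t<15-2); WM=15
i=14 t=24 v=3: → [24,31),[23,30),[22,29),[21,28),[20,27),[19,26),[18,25); WM=21; [9,16) fires=8 [10,17) fires=8 [11,18) fires=8 [12,19) fires=8 [13,20) fires=8 [14,21) fires=7
i=15 t=18 v=9: DROP (t<21-2); WM=21
i=16 t=26 v=5: → [26,33),[25,32),[24,31),[23,30),[22,29),[21,28),[20,27); WM=23; [15,22) fires=7 [16,23) fires=1
i=17 t=21 v=3: → [21,28),[20,27),[19,26),[18,25),[17,24),[16,23),[15,22); WM=23
i=18 t=28 v=9: → [28,35),[27,34),[26,33),[25,32),[24,31),[23,30),[22,29); WM=25; [17,24) fires=3 [18,25) fires=3
i=19 t=29 v=6: → [29,36),[28,35),[27,34),[26,33),[25,32),[24,31),[23,30); WM=26; [19,26) fires=3
i=20 t=17 v=5: DROP (t<26-2); WM=26
i=21 t=29 v=4: → [29,36),[28,35),[27,34),[26,33),[25,32),[24,31),[23,30); WM=26
i=22 t=29 v=8: → [29,36),[28,35),[27,34),[26,33),[25,32),[24,31),[23,30); WM=26

[0,7)=9 [1,8)=9 [2,9)=9 [3,10)=9 [4,11)=9 [5,12)=6 [6,13)=6 [7,14)=8 [8,15)=8 [9,16)=8 [10,17)=8 [11,18)=8 [12,19)=8 [13,20)=8 [14,21)=7 [15,22)=7 [16,23)=3 [17,24)=3 [18,25)=3 [19,26)=3 [20,27)=5 [21,28)=5 [22,29)=9 [23,30)=9 [24,31)=9 [25,32)=9 [26,33)=9 [27,34)=9 [28,35)=9 [29,36)=8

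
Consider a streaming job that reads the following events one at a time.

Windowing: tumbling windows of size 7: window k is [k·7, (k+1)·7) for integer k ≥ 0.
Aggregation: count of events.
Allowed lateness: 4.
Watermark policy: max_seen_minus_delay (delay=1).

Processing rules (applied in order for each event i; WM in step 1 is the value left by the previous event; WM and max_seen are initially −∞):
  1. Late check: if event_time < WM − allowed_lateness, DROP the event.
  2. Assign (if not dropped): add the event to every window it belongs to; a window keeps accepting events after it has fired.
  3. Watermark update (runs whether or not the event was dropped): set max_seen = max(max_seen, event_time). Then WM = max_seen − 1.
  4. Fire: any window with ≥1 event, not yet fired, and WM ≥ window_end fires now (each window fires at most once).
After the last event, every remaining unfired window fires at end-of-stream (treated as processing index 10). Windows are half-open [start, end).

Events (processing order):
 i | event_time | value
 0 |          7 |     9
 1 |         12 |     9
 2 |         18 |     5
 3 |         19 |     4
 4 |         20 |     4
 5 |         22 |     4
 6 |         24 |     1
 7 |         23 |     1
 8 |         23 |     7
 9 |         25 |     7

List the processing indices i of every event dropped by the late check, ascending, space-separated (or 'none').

none

i=0 t=7 v=9: → [7,14); WM=6
i=1 t=12 v=9: → [7,14); WM=11
i=2 t=18 v=5: → [14,21); WM=17; [7,14) fires=2
i=3 t=19 v=4: → [14,21); WM=18
i=4 t=20 v=4: → [14,21); WM=19
i=5 t=22 v=4: → [21,28); WM=21; [14,21) fires=3
i=6 t=24 v=1: → [21,28); WM=23
i=7 t=23 v=1: → [21,28); WM=23
i=8 t=23 v=7: → [21,28); WM=23
i=9 t=25 v=7: → [21,28); WM=24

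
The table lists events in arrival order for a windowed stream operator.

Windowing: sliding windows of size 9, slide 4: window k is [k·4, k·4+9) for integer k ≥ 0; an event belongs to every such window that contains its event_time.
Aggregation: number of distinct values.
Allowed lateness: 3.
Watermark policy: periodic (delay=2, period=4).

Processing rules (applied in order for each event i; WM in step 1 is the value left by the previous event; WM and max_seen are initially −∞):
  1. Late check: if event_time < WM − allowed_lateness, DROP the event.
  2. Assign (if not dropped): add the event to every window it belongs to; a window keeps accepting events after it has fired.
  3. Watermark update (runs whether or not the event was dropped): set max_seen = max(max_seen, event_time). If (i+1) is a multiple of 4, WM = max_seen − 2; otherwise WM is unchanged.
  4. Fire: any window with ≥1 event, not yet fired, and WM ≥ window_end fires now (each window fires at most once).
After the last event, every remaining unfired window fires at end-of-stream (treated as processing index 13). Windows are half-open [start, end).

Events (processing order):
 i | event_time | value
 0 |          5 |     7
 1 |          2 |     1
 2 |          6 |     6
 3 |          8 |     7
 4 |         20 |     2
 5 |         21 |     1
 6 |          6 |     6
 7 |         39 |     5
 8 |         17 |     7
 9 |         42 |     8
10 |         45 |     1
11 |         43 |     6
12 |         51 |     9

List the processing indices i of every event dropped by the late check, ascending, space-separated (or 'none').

8

i=0 t=5 v=7: → [4,13),[0,9); WM=−∞
i=1 t=2 v=1: → [0,9); WM=−∞
i=2 t=6 v=6: → [4,13),[0,9); WM=−∞
i=3 t=8 v=7: → [8,17),[4,13),[0,9); WM=6
i=4 t=20 v=2: → [20,29),[16,25),[12,21); WM=6
i=5 t=21 v=1: → [20,29),[16,25); WM=6
i=6 t=6 v=6: → [4,13),[0,9); WM=6
i=7 t=39 v=5: → [36,45),[32,41); WM=37; [0,9) fires=3 [4,13) fires=2 [8,17) fires=1 [12,21) fires=1 [16,25) fires=2 [20,29) fires=2
i=8 t=17 v=7: DROP (t<37-3); WM=37
i=9 t=42 v=8: → [40,49),[36,45); WM=37
i=10 t=45 v=1: → [44,53),[40,49); WM=37
i=11 t=43 v=6: → [40,49),[36,45); WM=43; [32,41) fires=1
i=12 t=51 v=9: → [48,57),[44,53); WM=43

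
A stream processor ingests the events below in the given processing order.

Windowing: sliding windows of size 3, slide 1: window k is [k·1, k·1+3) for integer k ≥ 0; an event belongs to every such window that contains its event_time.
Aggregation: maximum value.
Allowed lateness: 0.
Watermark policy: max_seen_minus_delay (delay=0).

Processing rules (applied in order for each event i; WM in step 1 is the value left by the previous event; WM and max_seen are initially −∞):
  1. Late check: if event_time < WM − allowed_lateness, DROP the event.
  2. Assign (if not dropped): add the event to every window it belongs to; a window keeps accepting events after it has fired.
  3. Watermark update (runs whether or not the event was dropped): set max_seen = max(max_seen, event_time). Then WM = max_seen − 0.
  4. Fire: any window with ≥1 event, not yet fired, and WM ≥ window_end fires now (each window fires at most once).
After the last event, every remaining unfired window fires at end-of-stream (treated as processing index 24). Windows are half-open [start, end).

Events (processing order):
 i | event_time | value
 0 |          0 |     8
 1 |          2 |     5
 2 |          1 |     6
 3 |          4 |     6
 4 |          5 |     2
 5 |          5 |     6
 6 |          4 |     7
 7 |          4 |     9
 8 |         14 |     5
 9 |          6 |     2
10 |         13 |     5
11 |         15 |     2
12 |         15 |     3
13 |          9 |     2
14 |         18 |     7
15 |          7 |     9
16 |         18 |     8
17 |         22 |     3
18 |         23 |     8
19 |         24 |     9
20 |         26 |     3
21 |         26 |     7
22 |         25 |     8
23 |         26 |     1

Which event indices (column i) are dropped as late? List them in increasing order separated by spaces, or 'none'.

2 6 7 9 10 13 15 22

i=0 t=0 v=8: → [0,3); WM=0
i=1 t=2 v=5: → [2,5),[1,4),[0,3); WM=2
i=2 t=1 v=6: DROP (t<2-0); WM=2
i=3 t=4 v=6: → [4,7),[3,6),[2,5); WM=4; [0,3) fires=8 [1,4) fires=5
i=4 t=5 v=2: → [5,8),[4,7),[3,6); WM=5; [2,5) fires=6
i=5 t=5 v=6: → [5,8),[4,7),[3,6); WM=5
i=6 t=4 v=7: DROP (t<5-0); WM=5
i=7 t=4 v=9: DROP (t<5-0); WM=5
i=8 t=14 v=5: → [14,17),[13,16),[12,15); WM=14; [3,6) fires=6 [4,7) fires=6 [5,8) fires=6
i=9 t=6 v=2: DROP (t<14-0); WM=14
i=10 t=13 v=5: DROP (t<14-0); WM=14
i=11 t=15 v=2: → [15,18),[14,17),[13,16); WM=15; [12,15) fires=5
i=12 t=15 v=3: → [15,18),[14,17),[13,16); WM=15
i=13 t=9 v=2: DROP (t<15-0); WM=15
i=14 t=18 v=7: → [18,21),[17,20),[16,19); WM=18; [13,16) fires=5 [14,17) fires=5 [15,18) fires=3
i=15 t=7 v=9: DROP (t<18-0); WM=18
i=16 t=18 v=8: → [18,21),[17,20),[16,19); WM=18
i=17 t=22 v=3: → [22,25),[21,24),[20,23); WM=22; [16,19) fires=8 [17,20) fires=8 [18,21) fires=8
i=18 t=23 v=8: → [23,26),[22,25),[21,24); WM=23; [20,23) fires=3
i=19 t=24 v=9: → [24,27),[23,26),[22,25); WM=24; [21,24) fires=8
i=20 t=26 v=3: → [26,29),[25,28),[24,27); WM=26; [22,25) fires=9 [23,26) fires=9
i=21 t=26 v=7: → [26,29),[25,28),[24,27); WM=26
i=22 t=25 v=8: DROP (t<26-0); WM=26
i=23 t=26 v=1: → [26,29),[25,28),[24,27); WM=26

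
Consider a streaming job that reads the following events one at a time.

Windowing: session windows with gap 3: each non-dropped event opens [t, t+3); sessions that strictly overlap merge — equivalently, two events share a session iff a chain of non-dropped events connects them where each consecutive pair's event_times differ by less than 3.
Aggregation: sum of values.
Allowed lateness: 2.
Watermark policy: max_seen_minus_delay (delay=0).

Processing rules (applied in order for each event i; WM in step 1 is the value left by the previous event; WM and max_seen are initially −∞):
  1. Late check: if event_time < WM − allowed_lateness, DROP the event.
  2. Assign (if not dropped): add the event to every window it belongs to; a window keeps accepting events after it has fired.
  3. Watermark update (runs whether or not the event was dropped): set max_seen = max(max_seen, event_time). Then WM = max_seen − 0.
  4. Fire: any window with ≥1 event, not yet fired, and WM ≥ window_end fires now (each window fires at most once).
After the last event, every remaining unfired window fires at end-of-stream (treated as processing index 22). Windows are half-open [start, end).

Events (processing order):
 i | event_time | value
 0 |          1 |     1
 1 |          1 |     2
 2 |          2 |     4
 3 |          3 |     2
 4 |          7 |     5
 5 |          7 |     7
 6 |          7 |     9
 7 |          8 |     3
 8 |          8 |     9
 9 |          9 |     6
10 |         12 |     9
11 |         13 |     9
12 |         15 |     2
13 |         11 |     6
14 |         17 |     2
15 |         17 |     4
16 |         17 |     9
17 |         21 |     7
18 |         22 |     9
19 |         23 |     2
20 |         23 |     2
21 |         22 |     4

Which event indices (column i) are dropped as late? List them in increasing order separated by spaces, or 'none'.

13

i=0 t=1 v=1: → [1,4); WM=1
i=1 t=1 v=2: → [1,4); WM=1
i=2 t=2 v=4: → [1,5); WM=2
i=3 t=3 v=2: → [1,6); WM=3
i=4 t=7 v=5: → [7,10); WM=7
i=5 t=7 v=7: → [7,10); WM=7
i=6 t=7 v=9: → [7,10); WM=7
i=7 t=8 v=3: → [7,11); WM=8
i=8 t=8 v=9: → [7,11); WM=8
i=9 t=9 v=6: → [7,12); WM=9
i=10 t=12 v=9: → [12,15); WM=12
i=11 t=13 v=9: → [12,16); WM=13
i=12 t=15 v=2: → [12,18); WM=15
i=13 t=11 v=6: DROP (t<15-2); WM=15
i=14 t=17 v=2: → [12,20); WM=17
i=15 t=17 v=4: → [12,20); WM=17
i=16 t=17 v=9: → [12,20); WM=17
i=17 t=21 v=7: → [21,24); WM=21
i=18 t=22 v=9: → [21,25); WM=22
i=19 t=23 v=2: → [21,26); WM=23
i=20 t=23 v=2: → [21,26); WM=23
i=21 t=22 v=4: → [21,26); WM=23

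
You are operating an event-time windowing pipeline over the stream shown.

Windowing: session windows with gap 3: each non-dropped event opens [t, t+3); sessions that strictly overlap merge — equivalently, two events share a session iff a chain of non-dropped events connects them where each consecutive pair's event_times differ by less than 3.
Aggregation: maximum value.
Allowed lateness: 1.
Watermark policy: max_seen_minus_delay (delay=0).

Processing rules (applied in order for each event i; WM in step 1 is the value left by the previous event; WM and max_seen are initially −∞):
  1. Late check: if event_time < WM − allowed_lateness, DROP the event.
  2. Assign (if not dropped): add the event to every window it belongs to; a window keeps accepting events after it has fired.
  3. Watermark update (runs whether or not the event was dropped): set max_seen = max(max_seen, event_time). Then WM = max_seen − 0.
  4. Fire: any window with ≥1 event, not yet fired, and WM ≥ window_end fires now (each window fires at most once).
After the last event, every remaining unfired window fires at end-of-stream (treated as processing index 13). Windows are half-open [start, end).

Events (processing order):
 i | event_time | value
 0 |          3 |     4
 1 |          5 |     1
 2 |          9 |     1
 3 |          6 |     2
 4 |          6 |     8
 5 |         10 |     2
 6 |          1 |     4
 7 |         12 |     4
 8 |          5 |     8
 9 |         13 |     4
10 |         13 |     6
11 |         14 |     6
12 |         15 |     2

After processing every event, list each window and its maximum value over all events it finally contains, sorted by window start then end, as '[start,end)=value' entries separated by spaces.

[3,8)=4 [9,18)=6

i=0 t=3 v=4: → [3,6); WM=3
i=1 t=5 v=1: → [3,8); WM=5
i=2 t=9 v=1: → [9,12); WM=9
i=3 t=6 v=2: DROP (t<9-1); WM=9
i=4 t=6 v=8: DROP (t<9-1); WM=9
i=5 t=10 v=2: → [9,13); WM=10
i=6 t=1 v=4: DROP (t<10-1); WM=10
i=7 t=12 v=4: → [9,15); WM=12
i=8 t=5 v=8: DROP (t<12-1); WM=12
i=9 t=13 v=4: → [9,16); WM=13
i=10 t=13 v=6: → [9,16); WM=13
i=11 t=14 v=6: → [9,17); WM=14
i=12 t=15 v=2: → [9,18); WM=15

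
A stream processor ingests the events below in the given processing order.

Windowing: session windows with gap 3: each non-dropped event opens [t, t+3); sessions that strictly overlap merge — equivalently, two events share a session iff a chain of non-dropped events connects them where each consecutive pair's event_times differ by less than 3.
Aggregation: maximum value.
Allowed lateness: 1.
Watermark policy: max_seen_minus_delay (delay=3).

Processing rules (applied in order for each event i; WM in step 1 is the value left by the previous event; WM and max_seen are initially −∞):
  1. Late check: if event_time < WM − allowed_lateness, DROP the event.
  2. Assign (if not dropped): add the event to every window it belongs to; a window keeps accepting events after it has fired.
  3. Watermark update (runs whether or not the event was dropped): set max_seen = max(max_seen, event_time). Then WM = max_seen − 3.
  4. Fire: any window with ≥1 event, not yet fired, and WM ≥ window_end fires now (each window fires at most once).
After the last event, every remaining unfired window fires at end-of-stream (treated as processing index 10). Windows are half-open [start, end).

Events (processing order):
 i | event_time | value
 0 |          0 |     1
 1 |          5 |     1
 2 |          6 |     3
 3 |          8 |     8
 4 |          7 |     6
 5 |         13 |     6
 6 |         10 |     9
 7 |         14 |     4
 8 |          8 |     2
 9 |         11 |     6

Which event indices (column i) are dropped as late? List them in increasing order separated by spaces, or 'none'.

i=0 t=0 v=1: → [0,3); WM=-3
i=1 t=5 v=1: → [5,8); WM=2
i=2 t=6 v=3: → [5,9); WM=3
i=3 t=8 v=8: → [5,11); WM=5
i=4 t=7 v=6: → [5,11); WM=5
i=5 t=13 v=6: → [13,16); WM=10
i=6 t=10 v=9: → [5,13); WM=10
i=7 t=14 v=4: → [13,17); WM=11
i=8 t=8 v=2: DROP (t<11-1); WM=11
i=9 t=11 v=6: → [5,17); WM=11

8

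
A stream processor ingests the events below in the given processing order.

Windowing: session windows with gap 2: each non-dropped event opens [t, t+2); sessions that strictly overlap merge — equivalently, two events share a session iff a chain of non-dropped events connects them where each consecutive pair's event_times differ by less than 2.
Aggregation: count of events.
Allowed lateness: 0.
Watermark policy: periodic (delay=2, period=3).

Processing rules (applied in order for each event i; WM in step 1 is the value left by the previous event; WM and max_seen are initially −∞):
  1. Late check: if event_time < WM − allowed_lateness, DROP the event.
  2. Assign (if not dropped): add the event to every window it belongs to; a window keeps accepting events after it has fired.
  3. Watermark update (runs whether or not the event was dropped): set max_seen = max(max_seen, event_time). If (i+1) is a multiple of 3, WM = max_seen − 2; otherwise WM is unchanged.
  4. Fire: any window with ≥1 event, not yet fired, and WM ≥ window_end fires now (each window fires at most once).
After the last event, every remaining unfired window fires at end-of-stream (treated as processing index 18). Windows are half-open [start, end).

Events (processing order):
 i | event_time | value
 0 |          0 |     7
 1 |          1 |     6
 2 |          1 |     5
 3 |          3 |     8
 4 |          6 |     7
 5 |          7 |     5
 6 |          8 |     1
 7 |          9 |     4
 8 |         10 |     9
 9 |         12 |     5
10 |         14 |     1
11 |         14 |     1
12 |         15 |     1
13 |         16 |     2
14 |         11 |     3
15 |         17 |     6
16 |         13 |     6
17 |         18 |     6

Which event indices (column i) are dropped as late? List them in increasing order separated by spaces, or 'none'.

14 16

i=0 t=0 v=7: → [0,2); WM=−∞
i=1 t=1 v=6: → [0,3); WM=−∞
i=2 t=1 v=5: → [0,3); WM=-1
i=3 t=3 v=8: → [3,5); WM=-1
i=4 t=6 v=7: → [6,8); WM=-1
i=5 t=7 v=5: → [6,9); WM=5
i=6 t=8 v=1: → [6,10); WM=5
i=7 t=9 v=4: → [6,11); WM=5
i=8 t=10 v=9: → [6,12); WM=8
i=9 t=12 v=5: → [12,14); WM=8
i=10 t=14 v=1: → [14,16); WM=8
i=11 t=14 v=1: → [14,16); WM=12
i=12 t=15 v=1: → [14,17); WM=12
i=13 t=16 v=2: → [14,18); WM=12
i=14 t=11 v=3: DROP (t<12-0); WM=14
i=15 t=17 v=6: → [14,19); WM=14
i=16 t=13 v=6: DROP (t<14-0); WM=14
i=17 t=18 v=6: → [14,20); WM=16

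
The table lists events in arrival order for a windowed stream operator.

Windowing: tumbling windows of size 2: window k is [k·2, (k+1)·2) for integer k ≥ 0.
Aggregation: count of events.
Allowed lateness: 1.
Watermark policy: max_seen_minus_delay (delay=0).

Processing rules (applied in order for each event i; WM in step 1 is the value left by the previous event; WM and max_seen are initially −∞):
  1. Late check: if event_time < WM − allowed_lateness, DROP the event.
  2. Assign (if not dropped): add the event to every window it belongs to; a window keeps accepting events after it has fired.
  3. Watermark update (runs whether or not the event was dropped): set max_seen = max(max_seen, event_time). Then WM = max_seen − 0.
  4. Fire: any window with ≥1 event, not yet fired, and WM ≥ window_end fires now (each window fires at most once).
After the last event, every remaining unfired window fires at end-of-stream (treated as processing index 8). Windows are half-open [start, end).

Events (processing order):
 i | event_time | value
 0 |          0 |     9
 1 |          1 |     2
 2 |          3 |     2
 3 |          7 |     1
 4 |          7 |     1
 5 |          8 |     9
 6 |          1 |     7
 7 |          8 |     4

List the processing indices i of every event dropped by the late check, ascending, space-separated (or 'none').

i=0 t=0 v=9: → [0,2); WM=0
i=1 t=1 v=2: → [0,2); WM=1
i=2 t=3 v=2: → [2,4); WM=3; [0,2) fires=2
i=3 t=7 v=1: → [6,8); WM=7; [2,4) fires=1
i=4 t=7 v=1: → [6,8); WM=7
i=5 t=8 v=9: → [8,10); WM=8; [6,8) fires=2
i=6 t=1 v=7: DROP (t<8-1); WM=8
i=7 t=8 v=4: → [8,10); WM=8

6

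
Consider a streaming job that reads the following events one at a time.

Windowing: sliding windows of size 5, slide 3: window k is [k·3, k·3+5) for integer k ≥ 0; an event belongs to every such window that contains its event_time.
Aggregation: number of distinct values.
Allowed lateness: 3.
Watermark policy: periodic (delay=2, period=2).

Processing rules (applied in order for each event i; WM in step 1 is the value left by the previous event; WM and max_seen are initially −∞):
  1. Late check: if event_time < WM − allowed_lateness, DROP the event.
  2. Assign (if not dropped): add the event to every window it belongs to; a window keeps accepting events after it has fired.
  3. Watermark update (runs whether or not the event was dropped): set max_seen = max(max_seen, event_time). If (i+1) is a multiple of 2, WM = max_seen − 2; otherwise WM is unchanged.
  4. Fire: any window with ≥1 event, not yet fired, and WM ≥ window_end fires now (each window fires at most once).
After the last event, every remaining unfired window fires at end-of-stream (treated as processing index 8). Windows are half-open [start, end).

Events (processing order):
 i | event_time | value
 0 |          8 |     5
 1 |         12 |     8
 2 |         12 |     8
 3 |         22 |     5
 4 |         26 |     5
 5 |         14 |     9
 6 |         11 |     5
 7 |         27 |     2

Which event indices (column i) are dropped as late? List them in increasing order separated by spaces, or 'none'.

5 6

i=0 t=8 v=5: → [6,11); WM=−∞
i=1 t=12 v=8: → [12,17),[9,14); WM=10
i=2 t=12 v=8: → [12,17),[9,14); WM=10
i=3 t=22 v=5: → [21,26),[18,23); WM=20; [6,11) fires=1 [9,14) fires=1 [12,17) fires=1
i=4 t=26 v=5: → [24,29); WM=20
i=5 t=14 v=9: DROP (t<20-3); WM=24; [18,23) fires=1
i=6 t=11 v=5: DROP (t<24-3); WM=24
i=7 t=27 v=2: → [27,32),[24,29); WM=25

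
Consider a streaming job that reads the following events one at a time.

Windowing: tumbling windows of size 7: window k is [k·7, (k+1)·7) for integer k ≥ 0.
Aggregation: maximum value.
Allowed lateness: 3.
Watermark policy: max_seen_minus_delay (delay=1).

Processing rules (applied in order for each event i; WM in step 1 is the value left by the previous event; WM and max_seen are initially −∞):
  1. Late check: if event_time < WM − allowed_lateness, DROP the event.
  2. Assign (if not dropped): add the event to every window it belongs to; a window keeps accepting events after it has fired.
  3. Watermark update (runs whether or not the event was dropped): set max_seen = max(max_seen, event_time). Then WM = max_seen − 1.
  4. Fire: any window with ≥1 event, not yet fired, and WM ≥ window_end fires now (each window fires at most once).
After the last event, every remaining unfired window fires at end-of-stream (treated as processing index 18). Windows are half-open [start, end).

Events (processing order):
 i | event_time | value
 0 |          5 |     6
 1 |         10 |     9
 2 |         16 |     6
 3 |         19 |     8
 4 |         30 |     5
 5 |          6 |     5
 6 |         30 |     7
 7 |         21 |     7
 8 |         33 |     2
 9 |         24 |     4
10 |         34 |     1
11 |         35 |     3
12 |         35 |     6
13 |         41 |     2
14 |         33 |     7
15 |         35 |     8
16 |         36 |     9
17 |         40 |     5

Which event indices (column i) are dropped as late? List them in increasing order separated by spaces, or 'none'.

i=0 t=5 v=6: → [0,7); WM=4
i=1 t=10 v=9: → [7,14); WM=9; [0,7) fires=6
i=2 t=16 v=6: → [14,21); WM=15; [7,14) fires=9
i=3 t=19 v=8: → [14,21); WM=18
i=4 t=30 v=5: → [28,35); WM=29; [14,21) fires=8
i=5 t=6 v=5: DROP (t<29-3); WM=29
i=6 t=30 v=7: → [28,35); WM=29
i=7 t=21 v=7: DROP (t<29-3); WM=29
i=8 t=33 v=2: → [28,35); WM=32
i=9 t=24 v=4: DROP (t<32-3); WM=32
i=10 t=34 v=1: → [28,35); WM=33
i=11 t=35 v=3: → [35,42); WM=34
i=12 t=35 v=6: → [35,42); WM=34
i=13 t=41 v=2: → [35,42); WM=40; [28,35) fires=7
i=14 t=33 v=7: DROP (t<40-3); WM=40
i=15 t=35 v=8: DROP (t<40-3); WM=40
i=16 t=36 v=9: DROP (t<40-3); WM=40
i=17 t=40 v=5: → [35,42); WM=40

5 7 9 14 15 16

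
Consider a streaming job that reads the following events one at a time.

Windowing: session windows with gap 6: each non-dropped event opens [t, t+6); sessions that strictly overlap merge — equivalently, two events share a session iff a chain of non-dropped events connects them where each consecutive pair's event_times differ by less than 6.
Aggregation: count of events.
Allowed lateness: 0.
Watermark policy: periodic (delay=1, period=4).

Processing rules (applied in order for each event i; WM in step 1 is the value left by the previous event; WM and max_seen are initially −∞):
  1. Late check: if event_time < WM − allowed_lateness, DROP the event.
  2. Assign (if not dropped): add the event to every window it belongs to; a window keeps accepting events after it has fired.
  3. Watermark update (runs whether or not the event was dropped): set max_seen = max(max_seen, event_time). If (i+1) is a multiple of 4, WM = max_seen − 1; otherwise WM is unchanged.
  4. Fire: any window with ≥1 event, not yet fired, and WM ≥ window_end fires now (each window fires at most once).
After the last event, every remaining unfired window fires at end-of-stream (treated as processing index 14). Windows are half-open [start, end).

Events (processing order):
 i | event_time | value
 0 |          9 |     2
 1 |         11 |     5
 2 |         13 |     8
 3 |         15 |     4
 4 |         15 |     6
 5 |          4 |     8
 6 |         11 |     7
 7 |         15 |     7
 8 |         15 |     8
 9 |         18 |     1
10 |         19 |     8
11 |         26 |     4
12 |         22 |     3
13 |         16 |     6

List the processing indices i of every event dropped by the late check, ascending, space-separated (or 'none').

5 6 12 13

i=0 t=9 v=2: → [9,15); WM=−∞
i=1 t=11 v=5: → [9,17); WM=−∞
i=2 t=13 v=8: → [9,19); WM=−∞
i=3 t=15 v=4: → [9,21); WM=14
i=4 t=15 v=6: → [9,21); WM=14
i=5 t=4 v=8: DROP (t<14-0); WM=14
i=6 t=11 v=7: DROP (t<14-0); WM=14
i=7 t=15 v=7: → [9,21); WM=14
i=8 t=15 v=8: → [9,21); WM=14
i=9 t=18 v=1: → [9,24); WM=14
i=10 t=19 v=8: → [9,25); WM=14
i=11 t=26 v=4: → [26,32); WM=25
i=12 t=22 v=3: DROP (t<25-0); WM=25
i=13 t=16 v=6: DROP (t<25-0); WM=25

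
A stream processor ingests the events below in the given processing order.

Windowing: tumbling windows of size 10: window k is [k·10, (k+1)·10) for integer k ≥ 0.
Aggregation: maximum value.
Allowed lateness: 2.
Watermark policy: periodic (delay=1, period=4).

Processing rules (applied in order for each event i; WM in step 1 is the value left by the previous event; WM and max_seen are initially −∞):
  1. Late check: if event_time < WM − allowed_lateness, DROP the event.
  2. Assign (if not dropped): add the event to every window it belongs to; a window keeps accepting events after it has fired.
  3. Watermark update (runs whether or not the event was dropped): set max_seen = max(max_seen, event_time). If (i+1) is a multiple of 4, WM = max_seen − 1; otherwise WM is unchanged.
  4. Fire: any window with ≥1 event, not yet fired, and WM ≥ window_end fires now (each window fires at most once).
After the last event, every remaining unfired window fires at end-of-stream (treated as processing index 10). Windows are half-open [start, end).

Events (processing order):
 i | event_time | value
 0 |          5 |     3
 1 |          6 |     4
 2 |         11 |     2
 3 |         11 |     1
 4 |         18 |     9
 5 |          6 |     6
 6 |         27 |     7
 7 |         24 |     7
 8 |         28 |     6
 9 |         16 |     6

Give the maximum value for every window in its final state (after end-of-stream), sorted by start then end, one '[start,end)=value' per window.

i=0 t=5 v=3: → [0,10); WM=−∞
i=1 t=6 v=4: → [0,10); WM=−∞
i=2 t=11 v=2: → [10,20); WM=−∞
i=3 t=11 v=1: → [10,20); WM=10; [0,10) fires=4
i=4 t=18 v=9: → [10,20); WM=10
i=5 t=6 v=6: DROP (t<10-2); WM=10
i=6 t=27 v=7: → [20,30); WM=10
i=7 t=24 v=7: → [20,30); WM=26; [10,20) fires=9
i=8 t=28 v=6: → [20,30); WM=26
i=9 t=16 v=6: DROP (t<26-2); WM=26

[0,10)=4 [10,20)=9 [20,30)=7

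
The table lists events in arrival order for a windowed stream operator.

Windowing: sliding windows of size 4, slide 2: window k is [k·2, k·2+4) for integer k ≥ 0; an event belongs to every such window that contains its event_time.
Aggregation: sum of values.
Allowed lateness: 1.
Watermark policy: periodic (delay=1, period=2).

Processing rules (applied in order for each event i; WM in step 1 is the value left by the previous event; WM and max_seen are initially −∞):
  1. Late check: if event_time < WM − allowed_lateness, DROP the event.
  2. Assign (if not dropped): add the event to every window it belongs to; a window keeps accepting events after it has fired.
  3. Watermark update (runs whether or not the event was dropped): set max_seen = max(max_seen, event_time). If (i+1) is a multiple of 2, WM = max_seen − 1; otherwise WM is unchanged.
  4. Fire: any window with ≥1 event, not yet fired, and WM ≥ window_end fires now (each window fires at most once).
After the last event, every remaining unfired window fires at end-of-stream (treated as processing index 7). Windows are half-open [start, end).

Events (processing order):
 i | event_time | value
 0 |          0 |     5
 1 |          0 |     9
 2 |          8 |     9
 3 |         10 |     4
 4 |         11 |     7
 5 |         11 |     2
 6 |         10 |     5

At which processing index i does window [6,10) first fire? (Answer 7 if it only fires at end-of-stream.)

i=0 t=0 v=5: → [0,4); WM=−∞
i=1 t=0 v=9: → [0,4); WM=-1
i=2 t=8 v=9: → [8,12),[6,10); WM=-1
i=3 t=10 v=4: → [10,14),[8,12); WM=9; [0,4) fires=14
i=4 t=11 v=7: → [10,14),[8,12); WM=9
i=5 t=11 v=2: → [10,14),[8,12); WM=10; [6,10) fires=9
i=6 t=10 v=5: → [10,14),[8,12); WM=10

5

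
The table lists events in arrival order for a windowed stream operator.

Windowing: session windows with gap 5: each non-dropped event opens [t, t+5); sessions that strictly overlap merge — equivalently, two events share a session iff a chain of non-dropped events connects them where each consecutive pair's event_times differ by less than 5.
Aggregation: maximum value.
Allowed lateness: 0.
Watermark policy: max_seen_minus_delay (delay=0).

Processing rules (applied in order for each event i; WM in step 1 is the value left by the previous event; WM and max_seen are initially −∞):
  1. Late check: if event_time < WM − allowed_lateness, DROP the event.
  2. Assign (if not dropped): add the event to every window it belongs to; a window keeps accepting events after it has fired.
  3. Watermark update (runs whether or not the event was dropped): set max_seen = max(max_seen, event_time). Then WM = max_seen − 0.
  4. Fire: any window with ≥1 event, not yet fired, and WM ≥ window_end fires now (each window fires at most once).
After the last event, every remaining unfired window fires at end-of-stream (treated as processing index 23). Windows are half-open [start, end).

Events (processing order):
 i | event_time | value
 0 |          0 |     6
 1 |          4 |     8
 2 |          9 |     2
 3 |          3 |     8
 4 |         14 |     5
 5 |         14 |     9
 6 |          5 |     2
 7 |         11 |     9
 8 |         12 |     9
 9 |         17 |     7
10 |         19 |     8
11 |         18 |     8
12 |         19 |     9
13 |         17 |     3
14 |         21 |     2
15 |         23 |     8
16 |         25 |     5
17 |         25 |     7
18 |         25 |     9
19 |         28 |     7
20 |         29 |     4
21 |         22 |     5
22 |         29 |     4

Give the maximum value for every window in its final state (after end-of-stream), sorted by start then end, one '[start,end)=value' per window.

i=0 t=0 v=6: → [0,5); WM=0
i=1 t=4 v=8: → [0,9); WM=4
i=2 t=9 v=2: → [9,14); WM=9
i=3 t=3 v=8: DROP (t<9-0); WM=9
i=4 t=14 v=5: → [14,19); WM=14
i=5 t=14 v=9: → [14,19); WM=14
i=6 t=5 v=2: DROP (t<14-0); WM=14
i=7 t=11 v=9: DROP (t<14-0); WM=14
i=8 t=12 v=9: DROP (t<14-0); WM=14
i=9 t=17 v=7: → [14,22); WM=17
i=10 t=19 v=8: → [14,24); WM=19
i=11 t=18 v=8: DROP (t<19-0); WM=19
i=12 t=19 v=9: → [14,24); WM=19
i=13 t=17 v=3: DROP (t<19-0); WM=19
i=14 t=21 v=2: → [14,26); WM=21
i=15 t=23 v=8: → [14,28); WM=23
i=16 t=25 v=5: → [14,30); WM=25
i=17 t=25 v=7: → [14,30); WM=25
i=18 t=25 v=9: → [14,30); WM=25
i=19 t=28 v=7: → [14,33); WM=28
i=20 t=29 v=4: → [14,34); WM=29
i=21 t=22 v=5: DROP (t<29-0); WM=29
i=22 t=29 v=4: → [14,34); WM=29

[0,9)=8 [9,14)=2 [14,34)=9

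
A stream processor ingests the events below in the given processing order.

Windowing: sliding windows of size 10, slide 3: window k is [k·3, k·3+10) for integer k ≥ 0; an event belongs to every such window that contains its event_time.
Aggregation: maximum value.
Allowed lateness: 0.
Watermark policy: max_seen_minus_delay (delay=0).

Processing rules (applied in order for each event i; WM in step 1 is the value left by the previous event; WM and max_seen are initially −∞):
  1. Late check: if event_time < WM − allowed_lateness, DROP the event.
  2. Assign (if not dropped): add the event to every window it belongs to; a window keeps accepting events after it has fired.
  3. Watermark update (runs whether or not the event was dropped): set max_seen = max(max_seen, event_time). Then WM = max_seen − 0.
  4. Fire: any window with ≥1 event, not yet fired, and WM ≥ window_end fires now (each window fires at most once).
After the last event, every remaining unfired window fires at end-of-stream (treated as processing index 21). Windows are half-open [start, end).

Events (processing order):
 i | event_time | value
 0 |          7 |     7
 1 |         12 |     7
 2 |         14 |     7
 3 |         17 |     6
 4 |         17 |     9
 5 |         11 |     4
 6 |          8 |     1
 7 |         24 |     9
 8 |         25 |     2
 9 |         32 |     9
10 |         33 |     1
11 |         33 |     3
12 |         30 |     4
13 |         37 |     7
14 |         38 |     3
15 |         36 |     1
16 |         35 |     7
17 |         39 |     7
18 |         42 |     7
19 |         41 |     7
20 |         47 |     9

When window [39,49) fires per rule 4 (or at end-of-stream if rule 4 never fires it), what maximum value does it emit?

9

i=0 t=7 v=7: → [6,16),[3,13),[0,10); WM=7
i=1 t=12 v=7: → [12,22),[9,19),[6,16),[3,13); WM=12; [0,10) fires=7
i=2 t=14 v=7: → [12,22),[9,19),[6,16); WM=14; [3,13) fires=7
i=3 t=17 v=6: → [15,25),[12,22),[9,19); WM=17; [6,16) fires=7
i=4 t=17 v=9: → [15,25),[12,22),[9,19); WM=17
i=5 t=11 v=4: DROP (t<17-0); WM=17
i=6 t=8 v=1: DROP (t<17-0); WM=17
i=7 t=24 v=9: → [24,34),[21,31),[18,28),[15,25); WM=24; [9,19) fires=9 [12,22) fires=9
i=8 t=25 v=2: → [24,34),[21,31),[18,28); WM=25; [15,25) fires=9
i=9 t=32 v=9: → [30,40),[27,37),[24,34); WM=32; [18,28) fires=9 [21,31) fires=9
i=10 t=33 v=1: → [33,43),[30,40),[27,37),[24,34); WM=33
i=11 t=33 v=3: → [33,43),[30,40),[27,37),[24,34); WM=33
i=12 t=30 v=4: DROP (t<33-0); WM=33
i=13 t=37 v=7: → [36,46),[33,43),[30,40); WM=37; [24,34) fires=9 [27,37) fires=9
i=14 t=38 v=3: → [36,46),[33,43),[30,40); WM=38
i=15 t=36 v=1: DROP (t<38-0); WM=38
i=16 t=35 v=7: DROP (t<38-0); WM=38
i=17 t=39 v=7: → [39,49),[36,46),[33,43),[30,40); WM=39
i=18 t=42 v=7: → [42,52),[39,49),[36,46),[33,43); WM=42; [30,40) fires=9
i=19 t=41 v=7: DROP (t<42-0); WM=42
i=20 t=47 v=9: → [45,55),[42,52),[39,49); WM=47; [33,43) fires=7 [36,46) fires=7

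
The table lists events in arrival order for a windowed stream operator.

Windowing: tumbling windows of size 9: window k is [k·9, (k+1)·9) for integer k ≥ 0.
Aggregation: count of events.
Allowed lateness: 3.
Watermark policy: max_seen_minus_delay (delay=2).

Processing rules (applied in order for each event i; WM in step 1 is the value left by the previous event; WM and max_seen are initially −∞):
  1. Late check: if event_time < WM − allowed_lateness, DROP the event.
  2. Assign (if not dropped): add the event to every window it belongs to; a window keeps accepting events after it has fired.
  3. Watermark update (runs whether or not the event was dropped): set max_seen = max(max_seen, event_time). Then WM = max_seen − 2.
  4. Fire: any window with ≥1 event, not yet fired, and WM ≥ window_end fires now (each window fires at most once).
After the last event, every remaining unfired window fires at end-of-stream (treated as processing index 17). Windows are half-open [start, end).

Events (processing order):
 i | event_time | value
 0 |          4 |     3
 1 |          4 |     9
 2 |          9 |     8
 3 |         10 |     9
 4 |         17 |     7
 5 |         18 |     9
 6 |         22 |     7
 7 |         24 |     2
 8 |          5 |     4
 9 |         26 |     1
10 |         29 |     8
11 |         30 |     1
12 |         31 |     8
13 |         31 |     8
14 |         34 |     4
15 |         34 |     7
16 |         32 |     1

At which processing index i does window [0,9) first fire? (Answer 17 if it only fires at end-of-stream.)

4

i=0 t=4 v=3: → [0,9); WM=2
i=1 t=4 v=9: → [0,9); WM=2
i=2 t=9 v=8: → [9,18); WM=7
i=3 t=10 v=9: → [9,18); WM=8
i=4 t=17 v=7: → [9,18); WM=15; [0,9) fires=2
i=5 t=18 v=9: → [18,27); WM=16
i=6 t=22 v=7: → [18,27); WM=20; [9,18) fires=3
i=7 t=24 v=2: → [18,27); WM=22
i=8 t=5 v=4: DROP (t<22-3); WM=22
i=9 t=26 v=1: → [18,27); WM=24
i=10 t=29 v=8: → [27,36); WM=27; [18,27) fires=4
i=11 t=30 v=1: → [27,36); WM=28
i=12 t=31 v=8: → [27,36); WM=29
i=13 t=31 v=8: → [27,36); WM=29
i=14 t=34 v=4: → [27,36); WM=32
i=15 t=34 v=7: → [27,36); WM=32
i=16 t=32 v=1: → [27,36); WM=32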